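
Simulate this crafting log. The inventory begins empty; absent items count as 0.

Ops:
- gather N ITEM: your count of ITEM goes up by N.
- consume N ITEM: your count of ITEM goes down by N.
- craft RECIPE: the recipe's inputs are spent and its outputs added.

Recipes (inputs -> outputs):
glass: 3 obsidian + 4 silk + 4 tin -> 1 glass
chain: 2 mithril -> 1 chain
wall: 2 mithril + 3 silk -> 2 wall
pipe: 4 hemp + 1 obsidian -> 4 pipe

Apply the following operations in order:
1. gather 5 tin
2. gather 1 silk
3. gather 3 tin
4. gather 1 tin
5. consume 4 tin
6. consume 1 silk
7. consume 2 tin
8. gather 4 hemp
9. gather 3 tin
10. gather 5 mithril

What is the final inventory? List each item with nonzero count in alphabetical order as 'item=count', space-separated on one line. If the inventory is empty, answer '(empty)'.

Answer: hemp=4 mithril=5 tin=6

Derivation:
After 1 (gather 5 tin): tin=5
After 2 (gather 1 silk): silk=1 tin=5
After 3 (gather 3 tin): silk=1 tin=8
After 4 (gather 1 tin): silk=1 tin=9
After 5 (consume 4 tin): silk=1 tin=5
After 6 (consume 1 silk): tin=5
After 7 (consume 2 tin): tin=3
After 8 (gather 4 hemp): hemp=4 tin=3
After 9 (gather 3 tin): hemp=4 tin=6
After 10 (gather 5 mithril): hemp=4 mithril=5 tin=6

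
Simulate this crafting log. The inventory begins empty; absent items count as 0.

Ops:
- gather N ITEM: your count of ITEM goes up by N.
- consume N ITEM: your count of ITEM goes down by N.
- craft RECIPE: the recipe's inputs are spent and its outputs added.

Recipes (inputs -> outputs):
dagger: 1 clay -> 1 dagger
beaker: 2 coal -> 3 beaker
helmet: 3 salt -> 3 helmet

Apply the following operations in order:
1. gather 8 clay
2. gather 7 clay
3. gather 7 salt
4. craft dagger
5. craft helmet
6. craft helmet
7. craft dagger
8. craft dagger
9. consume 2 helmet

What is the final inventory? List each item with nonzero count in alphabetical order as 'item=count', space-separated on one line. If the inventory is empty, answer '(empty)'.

Answer: clay=12 dagger=3 helmet=4 salt=1

Derivation:
After 1 (gather 8 clay): clay=8
After 2 (gather 7 clay): clay=15
After 3 (gather 7 salt): clay=15 salt=7
After 4 (craft dagger): clay=14 dagger=1 salt=7
After 5 (craft helmet): clay=14 dagger=1 helmet=3 salt=4
After 6 (craft helmet): clay=14 dagger=1 helmet=6 salt=1
After 7 (craft dagger): clay=13 dagger=2 helmet=6 salt=1
After 8 (craft dagger): clay=12 dagger=3 helmet=6 salt=1
After 9 (consume 2 helmet): clay=12 dagger=3 helmet=4 salt=1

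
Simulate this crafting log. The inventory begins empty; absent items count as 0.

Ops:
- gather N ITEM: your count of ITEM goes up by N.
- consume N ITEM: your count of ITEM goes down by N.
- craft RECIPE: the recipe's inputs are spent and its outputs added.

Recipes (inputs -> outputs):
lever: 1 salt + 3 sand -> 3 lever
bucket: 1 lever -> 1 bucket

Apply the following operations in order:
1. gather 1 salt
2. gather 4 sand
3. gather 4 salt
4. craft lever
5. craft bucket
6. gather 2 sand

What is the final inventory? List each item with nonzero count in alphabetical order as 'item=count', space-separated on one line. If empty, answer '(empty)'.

After 1 (gather 1 salt): salt=1
After 2 (gather 4 sand): salt=1 sand=4
After 3 (gather 4 salt): salt=5 sand=4
After 4 (craft lever): lever=3 salt=4 sand=1
After 5 (craft bucket): bucket=1 lever=2 salt=4 sand=1
After 6 (gather 2 sand): bucket=1 lever=2 salt=4 sand=3

Answer: bucket=1 lever=2 salt=4 sand=3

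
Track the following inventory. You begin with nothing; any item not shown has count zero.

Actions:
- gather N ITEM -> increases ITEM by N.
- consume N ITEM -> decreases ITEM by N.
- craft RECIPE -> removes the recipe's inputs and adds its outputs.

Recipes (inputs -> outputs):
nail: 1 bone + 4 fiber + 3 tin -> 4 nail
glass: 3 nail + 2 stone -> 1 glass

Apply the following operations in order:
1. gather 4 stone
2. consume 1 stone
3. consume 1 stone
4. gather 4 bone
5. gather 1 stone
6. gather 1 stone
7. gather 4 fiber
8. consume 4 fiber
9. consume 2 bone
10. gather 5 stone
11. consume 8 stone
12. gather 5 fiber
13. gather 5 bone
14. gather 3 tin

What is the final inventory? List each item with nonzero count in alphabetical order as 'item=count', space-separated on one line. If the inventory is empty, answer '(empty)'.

Answer: bone=7 fiber=5 stone=1 tin=3

Derivation:
After 1 (gather 4 stone): stone=4
After 2 (consume 1 stone): stone=3
After 3 (consume 1 stone): stone=2
After 4 (gather 4 bone): bone=4 stone=2
After 5 (gather 1 stone): bone=4 stone=3
After 6 (gather 1 stone): bone=4 stone=4
After 7 (gather 4 fiber): bone=4 fiber=4 stone=4
After 8 (consume 4 fiber): bone=4 stone=4
After 9 (consume 2 bone): bone=2 stone=4
After 10 (gather 5 stone): bone=2 stone=9
After 11 (consume 8 stone): bone=2 stone=1
After 12 (gather 5 fiber): bone=2 fiber=5 stone=1
After 13 (gather 5 bone): bone=7 fiber=5 stone=1
After 14 (gather 3 tin): bone=7 fiber=5 stone=1 tin=3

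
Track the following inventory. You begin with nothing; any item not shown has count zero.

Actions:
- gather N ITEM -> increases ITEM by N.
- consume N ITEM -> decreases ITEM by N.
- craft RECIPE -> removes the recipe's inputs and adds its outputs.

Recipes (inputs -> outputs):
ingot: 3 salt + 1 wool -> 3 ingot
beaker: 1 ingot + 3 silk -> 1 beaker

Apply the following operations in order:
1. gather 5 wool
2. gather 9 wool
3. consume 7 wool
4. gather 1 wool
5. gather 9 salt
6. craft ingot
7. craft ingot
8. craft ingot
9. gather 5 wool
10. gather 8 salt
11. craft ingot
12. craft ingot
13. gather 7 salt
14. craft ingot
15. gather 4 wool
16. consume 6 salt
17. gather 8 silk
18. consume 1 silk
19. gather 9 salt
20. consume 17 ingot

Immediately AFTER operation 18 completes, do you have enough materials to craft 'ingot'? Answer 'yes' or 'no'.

Answer: no

Derivation:
After 1 (gather 5 wool): wool=5
After 2 (gather 9 wool): wool=14
After 3 (consume 7 wool): wool=7
After 4 (gather 1 wool): wool=8
After 5 (gather 9 salt): salt=9 wool=8
After 6 (craft ingot): ingot=3 salt=6 wool=7
After 7 (craft ingot): ingot=6 salt=3 wool=6
After 8 (craft ingot): ingot=9 wool=5
After 9 (gather 5 wool): ingot=9 wool=10
After 10 (gather 8 salt): ingot=9 salt=8 wool=10
After 11 (craft ingot): ingot=12 salt=5 wool=9
After 12 (craft ingot): ingot=15 salt=2 wool=8
After 13 (gather 7 salt): ingot=15 salt=9 wool=8
After 14 (craft ingot): ingot=18 salt=6 wool=7
After 15 (gather 4 wool): ingot=18 salt=6 wool=11
After 16 (consume 6 salt): ingot=18 wool=11
After 17 (gather 8 silk): ingot=18 silk=8 wool=11
After 18 (consume 1 silk): ingot=18 silk=7 wool=11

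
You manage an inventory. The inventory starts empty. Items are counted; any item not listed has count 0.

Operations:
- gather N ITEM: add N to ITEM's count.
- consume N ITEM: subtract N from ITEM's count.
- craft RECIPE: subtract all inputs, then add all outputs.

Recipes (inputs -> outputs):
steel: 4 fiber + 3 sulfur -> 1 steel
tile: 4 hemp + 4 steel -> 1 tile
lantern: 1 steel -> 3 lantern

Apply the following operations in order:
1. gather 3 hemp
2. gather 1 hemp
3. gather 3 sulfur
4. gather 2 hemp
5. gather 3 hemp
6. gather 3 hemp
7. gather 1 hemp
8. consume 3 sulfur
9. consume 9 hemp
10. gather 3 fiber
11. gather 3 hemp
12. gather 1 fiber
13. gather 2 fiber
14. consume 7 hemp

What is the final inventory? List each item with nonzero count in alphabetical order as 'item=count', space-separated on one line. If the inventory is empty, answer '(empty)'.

After 1 (gather 3 hemp): hemp=3
After 2 (gather 1 hemp): hemp=4
After 3 (gather 3 sulfur): hemp=4 sulfur=3
After 4 (gather 2 hemp): hemp=6 sulfur=3
After 5 (gather 3 hemp): hemp=9 sulfur=3
After 6 (gather 3 hemp): hemp=12 sulfur=3
After 7 (gather 1 hemp): hemp=13 sulfur=3
After 8 (consume 3 sulfur): hemp=13
After 9 (consume 9 hemp): hemp=4
After 10 (gather 3 fiber): fiber=3 hemp=4
After 11 (gather 3 hemp): fiber=3 hemp=7
After 12 (gather 1 fiber): fiber=4 hemp=7
After 13 (gather 2 fiber): fiber=6 hemp=7
After 14 (consume 7 hemp): fiber=6

Answer: fiber=6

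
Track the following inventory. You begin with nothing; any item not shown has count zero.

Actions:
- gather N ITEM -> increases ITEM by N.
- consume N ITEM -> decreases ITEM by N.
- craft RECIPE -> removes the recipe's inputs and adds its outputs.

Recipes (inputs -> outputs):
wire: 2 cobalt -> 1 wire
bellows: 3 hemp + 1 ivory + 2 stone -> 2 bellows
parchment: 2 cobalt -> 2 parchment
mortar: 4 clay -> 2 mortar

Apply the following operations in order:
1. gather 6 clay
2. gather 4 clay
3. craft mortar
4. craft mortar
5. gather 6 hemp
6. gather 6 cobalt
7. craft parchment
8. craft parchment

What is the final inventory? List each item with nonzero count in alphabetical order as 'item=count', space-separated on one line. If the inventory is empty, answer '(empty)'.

Answer: clay=2 cobalt=2 hemp=6 mortar=4 parchment=4

Derivation:
After 1 (gather 6 clay): clay=6
After 2 (gather 4 clay): clay=10
After 3 (craft mortar): clay=6 mortar=2
After 4 (craft mortar): clay=2 mortar=4
After 5 (gather 6 hemp): clay=2 hemp=6 mortar=4
After 6 (gather 6 cobalt): clay=2 cobalt=6 hemp=6 mortar=4
After 7 (craft parchment): clay=2 cobalt=4 hemp=6 mortar=4 parchment=2
After 8 (craft parchment): clay=2 cobalt=2 hemp=6 mortar=4 parchment=4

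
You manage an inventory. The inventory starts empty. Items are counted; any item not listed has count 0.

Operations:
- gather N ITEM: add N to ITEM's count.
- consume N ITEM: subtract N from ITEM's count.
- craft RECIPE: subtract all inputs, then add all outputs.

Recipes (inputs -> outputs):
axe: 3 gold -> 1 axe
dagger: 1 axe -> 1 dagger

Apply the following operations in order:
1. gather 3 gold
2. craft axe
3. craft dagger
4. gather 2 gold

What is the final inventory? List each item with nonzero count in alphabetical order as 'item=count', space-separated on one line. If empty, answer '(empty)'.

Answer: dagger=1 gold=2

Derivation:
After 1 (gather 3 gold): gold=3
After 2 (craft axe): axe=1
After 3 (craft dagger): dagger=1
After 4 (gather 2 gold): dagger=1 gold=2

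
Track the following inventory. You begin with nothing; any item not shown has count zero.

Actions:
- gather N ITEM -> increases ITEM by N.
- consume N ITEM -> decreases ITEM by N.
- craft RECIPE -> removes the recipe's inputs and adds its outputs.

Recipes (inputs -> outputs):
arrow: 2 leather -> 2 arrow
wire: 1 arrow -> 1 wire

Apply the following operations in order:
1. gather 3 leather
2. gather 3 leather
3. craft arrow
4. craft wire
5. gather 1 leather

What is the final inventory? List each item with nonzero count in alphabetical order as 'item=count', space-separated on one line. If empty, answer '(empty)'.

After 1 (gather 3 leather): leather=3
After 2 (gather 3 leather): leather=6
After 3 (craft arrow): arrow=2 leather=4
After 4 (craft wire): arrow=1 leather=4 wire=1
After 5 (gather 1 leather): arrow=1 leather=5 wire=1

Answer: arrow=1 leather=5 wire=1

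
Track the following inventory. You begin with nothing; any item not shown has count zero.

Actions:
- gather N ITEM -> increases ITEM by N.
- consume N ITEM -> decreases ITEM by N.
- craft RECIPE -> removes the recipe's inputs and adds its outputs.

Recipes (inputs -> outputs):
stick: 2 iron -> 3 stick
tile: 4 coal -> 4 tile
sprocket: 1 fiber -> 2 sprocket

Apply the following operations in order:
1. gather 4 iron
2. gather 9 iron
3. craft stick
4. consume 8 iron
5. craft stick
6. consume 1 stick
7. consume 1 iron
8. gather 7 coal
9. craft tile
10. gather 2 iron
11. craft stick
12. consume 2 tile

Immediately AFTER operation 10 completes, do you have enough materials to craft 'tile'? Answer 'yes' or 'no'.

Answer: no

Derivation:
After 1 (gather 4 iron): iron=4
After 2 (gather 9 iron): iron=13
After 3 (craft stick): iron=11 stick=3
After 4 (consume 8 iron): iron=3 stick=3
After 5 (craft stick): iron=1 stick=6
After 6 (consume 1 stick): iron=1 stick=5
After 7 (consume 1 iron): stick=5
After 8 (gather 7 coal): coal=7 stick=5
After 9 (craft tile): coal=3 stick=5 tile=4
After 10 (gather 2 iron): coal=3 iron=2 stick=5 tile=4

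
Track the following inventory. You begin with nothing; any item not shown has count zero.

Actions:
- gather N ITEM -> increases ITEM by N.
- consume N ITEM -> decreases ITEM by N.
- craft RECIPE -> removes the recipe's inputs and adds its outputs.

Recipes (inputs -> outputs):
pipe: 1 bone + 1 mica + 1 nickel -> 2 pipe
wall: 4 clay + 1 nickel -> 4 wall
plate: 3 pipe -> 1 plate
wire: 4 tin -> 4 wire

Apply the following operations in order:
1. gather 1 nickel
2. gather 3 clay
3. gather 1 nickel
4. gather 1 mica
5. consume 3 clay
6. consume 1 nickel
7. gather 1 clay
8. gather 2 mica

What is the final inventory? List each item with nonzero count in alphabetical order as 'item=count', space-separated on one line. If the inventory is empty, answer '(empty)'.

After 1 (gather 1 nickel): nickel=1
After 2 (gather 3 clay): clay=3 nickel=1
After 3 (gather 1 nickel): clay=3 nickel=2
After 4 (gather 1 mica): clay=3 mica=1 nickel=2
After 5 (consume 3 clay): mica=1 nickel=2
After 6 (consume 1 nickel): mica=1 nickel=1
After 7 (gather 1 clay): clay=1 mica=1 nickel=1
After 8 (gather 2 mica): clay=1 mica=3 nickel=1

Answer: clay=1 mica=3 nickel=1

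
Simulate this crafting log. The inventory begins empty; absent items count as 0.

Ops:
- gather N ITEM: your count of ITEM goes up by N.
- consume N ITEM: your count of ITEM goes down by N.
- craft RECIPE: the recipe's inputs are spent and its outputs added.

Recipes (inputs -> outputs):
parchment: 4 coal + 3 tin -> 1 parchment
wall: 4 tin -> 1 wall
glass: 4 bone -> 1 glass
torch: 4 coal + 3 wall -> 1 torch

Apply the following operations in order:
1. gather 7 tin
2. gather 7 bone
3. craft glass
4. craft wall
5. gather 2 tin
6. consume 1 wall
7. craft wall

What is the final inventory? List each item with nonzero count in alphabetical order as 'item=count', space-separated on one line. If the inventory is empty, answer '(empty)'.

After 1 (gather 7 tin): tin=7
After 2 (gather 7 bone): bone=7 tin=7
After 3 (craft glass): bone=3 glass=1 tin=7
After 4 (craft wall): bone=3 glass=1 tin=3 wall=1
After 5 (gather 2 tin): bone=3 glass=1 tin=5 wall=1
After 6 (consume 1 wall): bone=3 glass=1 tin=5
After 7 (craft wall): bone=3 glass=1 tin=1 wall=1

Answer: bone=3 glass=1 tin=1 wall=1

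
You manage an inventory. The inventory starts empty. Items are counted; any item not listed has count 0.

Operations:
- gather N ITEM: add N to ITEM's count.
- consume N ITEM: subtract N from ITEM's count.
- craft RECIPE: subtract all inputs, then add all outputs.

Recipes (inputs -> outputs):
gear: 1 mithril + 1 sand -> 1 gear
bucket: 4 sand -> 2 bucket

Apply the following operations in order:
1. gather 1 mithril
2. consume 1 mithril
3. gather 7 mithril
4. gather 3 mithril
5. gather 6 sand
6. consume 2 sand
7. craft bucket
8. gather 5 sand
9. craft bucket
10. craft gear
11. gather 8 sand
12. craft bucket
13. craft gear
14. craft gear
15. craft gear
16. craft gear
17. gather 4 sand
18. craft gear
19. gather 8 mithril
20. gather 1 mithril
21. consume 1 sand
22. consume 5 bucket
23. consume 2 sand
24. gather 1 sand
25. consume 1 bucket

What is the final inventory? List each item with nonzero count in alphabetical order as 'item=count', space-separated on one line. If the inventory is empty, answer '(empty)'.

Answer: gear=6 mithril=13 sand=1

Derivation:
After 1 (gather 1 mithril): mithril=1
After 2 (consume 1 mithril): (empty)
After 3 (gather 7 mithril): mithril=7
After 4 (gather 3 mithril): mithril=10
After 5 (gather 6 sand): mithril=10 sand=6
After 6 (consume 2 sand): mithril=10 sand=4
After 7 (craft bucket): bucket=2 mithril=10
After 8 (gather 5 sand): bucket=2 mithril=10 sand=5
After 9 (craft bucket): bucket=4 mithril=10 sand=1
After 10 (craft gear): bucket=4 gear=1 mithril=9
After 11 (gather 8 sand): bucket=4 gear=1 mithril=9 sand=8
After 12 (craft bucket): bucket=6 gear=1 mithril=9 sand=4
After 13 (craft gear): bucket=6 gear=2 mithril=8 sand=3
After 14 (craft gear): bucket=6 gear=3 mithril=7 sand=2
After 15 (craft gear): bucket=6 gear=4 mithril=6 sand=1
After 16 (craft gear): bucket=6 gear=5 mithril=5
After 17 (gather 4 sand): bucket=6 gear=5 mithril=5 sand=4
After 18 (craft gear): bucket=6 gear=6 mithril=4 sand=3
After 19 (gather 8 mithril): bucket=6 gear=6 mithril=12 sand=3
After 20 (gather 1 mithril): bucket=6 gear=6 mithril=13 sand=3
After 21 (consume 1 sand): bucket=6 gear=6 mithril=13 sand=2
After 22 (consume 5 bucket): bucket=1 gear=6 mithril=13 sand=2
After 23 (consume 2 sand): bucket=1 gear=6 mithril=13
After 24 (gather 1 sand): bucket=1 gear=6 mithril=13 sand=1
After 25 (consume 1 bucket): gear=6 mithril=13 sand=1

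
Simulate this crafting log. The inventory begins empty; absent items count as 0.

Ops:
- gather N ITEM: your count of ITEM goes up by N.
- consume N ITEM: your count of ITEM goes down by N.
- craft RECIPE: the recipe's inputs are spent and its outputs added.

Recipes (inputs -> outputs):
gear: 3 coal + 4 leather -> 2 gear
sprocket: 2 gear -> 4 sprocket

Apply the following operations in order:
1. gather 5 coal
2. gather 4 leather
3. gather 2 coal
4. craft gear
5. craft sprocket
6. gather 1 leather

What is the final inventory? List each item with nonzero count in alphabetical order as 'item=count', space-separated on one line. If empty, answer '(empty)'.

After 1 (gather 5 coal): coal=5
After 2 (gather 4 leather): coal=5 leather=4
After 3 (gather 2 coal): coal=7 leather=4
After 4 (craft gear): coal=4 gear=2
After 5 (craft sprocket): coal=4 sprocket=4
After 6 (gather 1 leather): coal=4 leather=1 sprocket=4

Answer: coal=4 leather=1 sprocket=4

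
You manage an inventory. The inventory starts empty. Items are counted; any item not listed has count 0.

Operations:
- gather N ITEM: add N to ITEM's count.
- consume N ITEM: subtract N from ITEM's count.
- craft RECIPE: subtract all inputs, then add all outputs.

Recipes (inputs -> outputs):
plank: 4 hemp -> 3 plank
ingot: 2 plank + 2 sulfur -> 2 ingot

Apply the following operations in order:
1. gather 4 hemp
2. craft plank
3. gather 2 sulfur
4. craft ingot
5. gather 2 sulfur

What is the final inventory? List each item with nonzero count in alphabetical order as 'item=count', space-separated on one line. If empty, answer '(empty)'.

After 1 (gather 4 hemp): hemp=4
After 2 (craft plank): plank=3
After 3 (gather 2 sulfur): plank=3 sulfur=2
After 4 (craft ingot): ingot=2 plank=1
After 5 (gather 2 sulfur): ingot=2 plank=1 sulfur=2

Answer: ingot=2 plank=1 sulfur=2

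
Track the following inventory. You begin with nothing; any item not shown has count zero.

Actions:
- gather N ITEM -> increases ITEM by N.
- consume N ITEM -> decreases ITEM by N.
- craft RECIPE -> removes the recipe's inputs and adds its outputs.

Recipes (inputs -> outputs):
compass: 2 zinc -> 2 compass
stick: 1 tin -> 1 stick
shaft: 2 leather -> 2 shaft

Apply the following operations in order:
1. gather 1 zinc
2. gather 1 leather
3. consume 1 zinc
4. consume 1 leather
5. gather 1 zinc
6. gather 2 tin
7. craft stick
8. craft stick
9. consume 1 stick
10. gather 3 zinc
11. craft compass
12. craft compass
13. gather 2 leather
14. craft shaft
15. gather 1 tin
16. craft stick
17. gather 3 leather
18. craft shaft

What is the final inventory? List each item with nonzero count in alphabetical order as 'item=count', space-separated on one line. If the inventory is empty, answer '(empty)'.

Answer: compass=4 leather=1 shaft=4 stick=2

Derivation:
After 1 (gather 1 zinc): zinc=1
After 2 (gather 1 leather): leather=1 zinc=1
After 3 (consume 1 zinc): leather=1
After 4 (consume 1 leather): (empty)
After 5 (gather 1 zinc): zinc=1
After 6 (gather 2 tin): tin=2 zinc=1
After 7 (craft stick): stick=1 tin=1 zinc=1
After 8 (craft stick): stick=2 zinc=1
After 9 (consume 1 stick): stick=1 zinc=1
After 10 (gather 3 zinc): stick=1 zinc=4
After 11 (craft compass): compass=2 stick=1 zinc=2
After 12 (craft compass): compass=4 stick=1
After 13 (gather 2 leather): compass=4 leather=2 stick=1
After 14 (craft shaft): compass=4 shaft=2 stick=1
After 15 (gather 1 tin): compass=4 shaft=2 stick=1 tin=1
After 16 (craft stick): compass=4 shaft=2 stick=2
After 17 (gather 3 leather): compass=4 leather=3 shaft=2 stick=2
After 18 (craft shaft): compass=4 leather=1 shaft=4 stick=2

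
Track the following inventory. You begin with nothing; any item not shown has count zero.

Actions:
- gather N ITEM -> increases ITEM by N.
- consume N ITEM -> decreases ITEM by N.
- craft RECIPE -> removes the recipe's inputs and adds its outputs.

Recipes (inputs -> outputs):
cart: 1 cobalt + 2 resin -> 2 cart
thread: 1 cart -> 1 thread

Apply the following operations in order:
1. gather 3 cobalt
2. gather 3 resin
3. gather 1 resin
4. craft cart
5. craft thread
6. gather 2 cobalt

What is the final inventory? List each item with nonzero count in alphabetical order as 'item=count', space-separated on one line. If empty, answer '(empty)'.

Answer: cart=1 cobalt=4 resin=2 thread=1

Derivation:
After 1 (gather 3 cobalt): cobalt=3
After 2 (gather 3 resin): cobalt=3 resin=3
After 3 (gather 1 resin): cobalt=3 resin=4
After 4 (craft cart): cart=2 cobalt=2 resin=2
After 5 (craft thread): cart=1 cobalt=2 resin=2 thread=1
After 6 (gather 2 cobalt): cart=1 cobalt=4 resin=2 thread=1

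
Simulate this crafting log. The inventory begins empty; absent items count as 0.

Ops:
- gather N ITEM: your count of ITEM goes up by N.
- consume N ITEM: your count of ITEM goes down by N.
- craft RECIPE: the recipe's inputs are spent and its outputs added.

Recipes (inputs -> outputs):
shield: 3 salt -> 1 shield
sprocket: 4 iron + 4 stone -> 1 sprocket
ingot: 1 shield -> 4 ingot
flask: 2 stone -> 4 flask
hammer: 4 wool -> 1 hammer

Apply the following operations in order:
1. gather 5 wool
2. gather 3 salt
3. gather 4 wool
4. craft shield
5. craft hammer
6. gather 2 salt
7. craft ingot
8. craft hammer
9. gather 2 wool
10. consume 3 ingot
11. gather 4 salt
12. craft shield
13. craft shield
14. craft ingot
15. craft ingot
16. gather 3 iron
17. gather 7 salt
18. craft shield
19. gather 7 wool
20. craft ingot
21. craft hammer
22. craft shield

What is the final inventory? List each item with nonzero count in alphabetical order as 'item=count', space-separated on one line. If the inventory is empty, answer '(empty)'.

After 1 (gather 5 wool): wool=5
After 2 (gather 3 salt): salt=3 wool=5
After 3 (gather 4 wool): salt=3 wool=9
After 4 (craft shield): shield=1 wool=9
After 5 (craft hammer): hammer=1 shield=1 wool=5
After 6 (gather 2 salt): hammer=1 salt=2 shield=1 wool=5
After 7 (craft ingot): hammer=1 ingot=4 salt=2 wool=5
After 8 (craft hammer): hammer=2 ingot=4 salt=2 wool=1
After 9 (gather 2 wool): hammer=2 ingot=4 salt=2 wool=3
After 10 (consume 3 ingot): hammer=2 ingot=1 salt=2 wool=3
After 11 (gather 4 salt): hammer=2 ingot=1 salt=6 wool=3
After 12 (craft shield): hammer=2 ingot=1 salt=3 shield=1 wool=3
After 13 (craft shield): hammer=2 ingot=1 shield=2 wool=3
After 14 (craft ingot): hammer=2 ingot=5 shield=1 wool=3
After 15 (craft ingot): hammer=2 ingot=9 wool=3
After 16 (gather 3 iron): hammer=2 ingot=9 iron=3 wool=3
After 17 (gather 7 salt): hammer=2 ingot=9 iron=3 salt=7 wool=3
After 18 (craft shield): hammer=2 ingot=9 iron=3 salt=4 shield=1 wool=3
After 19 (gather 7 wool): hammer=2 ingot=9 iron=3 salt=4 shield=1 wool=10
After 20 (craft ingot): hammer=2 ingot=13 iron=3 salt=4 wool=10
After 21 (craft hammer): hammer=3 ingot=13 iron=3 salt=4 wool=6
After 22 (craft shield): hammer=3 ingot=13 iron=3 salt=1 shield=1 wool=6

Answer: hammer=3 ingot=13 iron=3 salt=1 shield=1 wool=6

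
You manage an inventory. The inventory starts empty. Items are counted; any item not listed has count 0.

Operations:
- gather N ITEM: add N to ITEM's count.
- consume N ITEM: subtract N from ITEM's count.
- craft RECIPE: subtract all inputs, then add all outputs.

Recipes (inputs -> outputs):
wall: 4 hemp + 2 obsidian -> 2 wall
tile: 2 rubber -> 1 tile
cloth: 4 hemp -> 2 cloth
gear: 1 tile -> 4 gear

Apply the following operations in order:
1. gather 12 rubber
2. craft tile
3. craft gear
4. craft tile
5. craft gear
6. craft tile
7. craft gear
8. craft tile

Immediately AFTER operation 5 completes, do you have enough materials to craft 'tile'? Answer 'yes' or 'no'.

After 1 (gather 12 rubber): rubber=12
After 2 (craft tile): rubber=10 tile=1
After 3 (craft gear): gear=4 rubber=10
After 4 (craft tile): gear=4 rubber=8 tile=1
After 5 (craft gear): gear=8 rubber=8

Answer: yes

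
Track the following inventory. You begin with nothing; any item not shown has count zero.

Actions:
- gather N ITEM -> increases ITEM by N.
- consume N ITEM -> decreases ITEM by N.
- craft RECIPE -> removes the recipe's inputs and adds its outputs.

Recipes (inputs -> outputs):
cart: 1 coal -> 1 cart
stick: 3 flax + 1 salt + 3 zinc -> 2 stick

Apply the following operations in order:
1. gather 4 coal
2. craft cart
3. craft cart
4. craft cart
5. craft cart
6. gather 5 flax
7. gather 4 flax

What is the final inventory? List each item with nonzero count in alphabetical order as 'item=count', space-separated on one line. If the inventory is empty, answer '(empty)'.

Answer: cart=4 flax=9

Derivation:
After 1 (gather 4 coal): coal=4
After 2 (craft cart): cart=1 coal=3
After 3 (craft cart): cart=2 coal=2
After 4 (craft cart): cart=3 coal=1
After 5 (craft cart): cart=4
After 6 (gather 5 flax): cart=4 flax=5
After 7 (gather 4 flax): cart=4 flax=9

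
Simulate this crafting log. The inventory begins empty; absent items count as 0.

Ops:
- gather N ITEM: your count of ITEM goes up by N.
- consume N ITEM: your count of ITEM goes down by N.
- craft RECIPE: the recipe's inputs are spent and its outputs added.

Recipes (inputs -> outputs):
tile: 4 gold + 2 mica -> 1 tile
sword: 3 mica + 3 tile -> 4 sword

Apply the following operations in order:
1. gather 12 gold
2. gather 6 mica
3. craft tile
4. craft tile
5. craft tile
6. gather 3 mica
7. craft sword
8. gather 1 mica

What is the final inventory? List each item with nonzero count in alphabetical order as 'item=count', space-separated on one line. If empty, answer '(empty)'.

After 1 (gather 12 gold): gold=12
After 2 (gather 6 mica): gold=12 mica=6
After 3 (craft tile): gold=8 mica=4 tile=1
After 4 (craft tile): gold=4 mica=2 tile=2
After 5 (craft tile): tile=3
After 6 (gather 3 mica): mica=3 tile=3
After 7 (craft sword): sword=4
After 8 (gather 1 mica): mica=1 sword=4

Answer: mica=1 sword=4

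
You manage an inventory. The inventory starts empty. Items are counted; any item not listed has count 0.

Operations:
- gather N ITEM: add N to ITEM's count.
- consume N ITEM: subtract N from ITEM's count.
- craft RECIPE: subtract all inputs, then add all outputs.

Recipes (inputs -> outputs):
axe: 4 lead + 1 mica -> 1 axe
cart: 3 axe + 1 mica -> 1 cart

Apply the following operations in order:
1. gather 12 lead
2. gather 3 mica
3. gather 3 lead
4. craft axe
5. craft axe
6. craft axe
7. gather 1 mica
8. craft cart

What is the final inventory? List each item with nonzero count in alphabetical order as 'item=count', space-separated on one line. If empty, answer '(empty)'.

After 1 (gather 12 lead): lead=12
After 2 (gather 3 mica): lead=12 mica=3
After 3 (gather 3 lead): lead=15 mica=3
After 4 (craft axe): axe=1 lead=11 mica=2
After 5 (craft axe): axe=2 lead=7 mica=1
After 6 (craft axe): axe=3 lead=3
After 7 (gather 1 mica): axe=3 lead=3 mica=1
After 8 (craft cart): cart=1 lead=3

Answer: cart=1 lead=3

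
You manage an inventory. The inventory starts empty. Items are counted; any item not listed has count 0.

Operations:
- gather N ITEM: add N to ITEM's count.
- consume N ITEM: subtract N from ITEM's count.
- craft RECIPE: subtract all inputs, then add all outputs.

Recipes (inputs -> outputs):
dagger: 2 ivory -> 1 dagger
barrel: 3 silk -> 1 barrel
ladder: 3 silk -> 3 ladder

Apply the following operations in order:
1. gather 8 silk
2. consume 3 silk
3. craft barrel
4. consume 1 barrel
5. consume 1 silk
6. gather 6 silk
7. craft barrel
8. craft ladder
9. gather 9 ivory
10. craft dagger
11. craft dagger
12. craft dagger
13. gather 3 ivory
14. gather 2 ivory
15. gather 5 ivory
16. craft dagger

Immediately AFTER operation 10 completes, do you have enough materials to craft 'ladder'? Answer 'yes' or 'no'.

Answer: no

Derivation:
After 1 (gather 8 silk): silk=8
After 2 (consume 3 silk): silk=5
After 3 (craft barrel): barrel=1 silk=2
After 4 (consume 1 barrel): silk=2
After 5 (consume 1 silk): silk=1
After 6 (gather 6 silk): silk=7
After 7 (craft barrel): barrel=1 silk=4
After 8 (craft ladder): barrel=1 ladder=3 silk=1
After 9 (gather 9 ivory): barrel=1 ivory=9 ladder=3 silk=1
After 10 (craft dagger): barrel=1 dagger=1 ivory=7 ladder=3 silk=1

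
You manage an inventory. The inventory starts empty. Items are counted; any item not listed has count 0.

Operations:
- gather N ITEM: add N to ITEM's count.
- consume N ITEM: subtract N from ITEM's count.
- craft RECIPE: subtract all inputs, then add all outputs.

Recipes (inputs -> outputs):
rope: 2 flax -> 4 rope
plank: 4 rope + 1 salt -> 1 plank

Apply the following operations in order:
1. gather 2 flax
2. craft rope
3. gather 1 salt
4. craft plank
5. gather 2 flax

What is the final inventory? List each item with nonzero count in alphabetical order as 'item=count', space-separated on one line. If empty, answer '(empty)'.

Answer: flax=2 plank=1

Derivation:
After 1 (gather 2 flax): flax=2
After 2 (craft rope): rope=4
After 3 (gather 1 salt): rope=4 salt=1
After 4 (craft plank): plank=1
After 5 (gather 2 flax): flax=2 plank=1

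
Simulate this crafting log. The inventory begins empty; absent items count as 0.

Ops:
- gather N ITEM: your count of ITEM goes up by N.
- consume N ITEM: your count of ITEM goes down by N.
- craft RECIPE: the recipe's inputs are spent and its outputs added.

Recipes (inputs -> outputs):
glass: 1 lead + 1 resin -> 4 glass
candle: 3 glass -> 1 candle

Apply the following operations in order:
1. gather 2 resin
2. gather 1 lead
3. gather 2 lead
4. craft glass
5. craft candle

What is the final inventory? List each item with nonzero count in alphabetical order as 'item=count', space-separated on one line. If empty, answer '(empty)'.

Answer: candle=1 glass=1 lead=2 resin=1

Derivation:
After 1 (gather 2 resin): resin=2
After 2 (gather 1 lead): lead=1 resin=2
After 3 (gather 2 lead): lead=3 resin=2
After 4 (craft glass): glass=4 lead=2 resin=1
After 5 (craft candle): candle=1 glass=1 lead=2 resin=1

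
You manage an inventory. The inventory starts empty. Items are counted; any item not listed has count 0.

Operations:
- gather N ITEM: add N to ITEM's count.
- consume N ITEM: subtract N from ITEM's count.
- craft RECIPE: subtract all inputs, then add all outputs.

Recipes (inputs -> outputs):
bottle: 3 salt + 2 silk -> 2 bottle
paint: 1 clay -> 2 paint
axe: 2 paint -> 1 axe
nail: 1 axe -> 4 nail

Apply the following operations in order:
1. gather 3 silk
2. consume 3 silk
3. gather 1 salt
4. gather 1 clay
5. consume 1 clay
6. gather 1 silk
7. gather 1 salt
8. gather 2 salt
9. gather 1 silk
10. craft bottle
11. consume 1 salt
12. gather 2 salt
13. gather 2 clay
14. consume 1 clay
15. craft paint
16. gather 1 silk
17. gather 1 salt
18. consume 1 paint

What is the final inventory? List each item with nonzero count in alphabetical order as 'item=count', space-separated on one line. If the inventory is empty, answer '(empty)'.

Answer: bottle=2 paint=1 salt=3 silk=1

Derivation:
After 1 (gather 3 silk): silk=3
After 2 (consume 3 silk): (empty)
After 3 (gather 1 salt): salt=1
After 4 (gather 1 clay): clay=1 salt=1
After 5 (consume 1 clay): salt=1
After 6 (gather 1 silk): salt=1 silk=1
After 7 (gather 1 salt): salt=2 silk=1
After 8 (gather 2 salt): salt=4 silk=1
After 9 (gather 1 silk): salt=4 silk=2
After 10 (craft bottle): bottle=2 salt=1
After 11 (consume 1 salt): bottle=2
After 12 (gather 2 salt): bottle=2 salt=2
After 13 (gather 2 clay): bottle=2 clay=2 salt=2
After 14 (consume 1 clay): bottle=2 clay=1 salt=2
After 15 (craft paint): bottle=2 paint=2 salt=2
After 16 (gather 1 silk): bottle=2 paint=2 salt=2 silk=1
After 17 (gather 1 salt): bottle=2 paint=2 salt=3 silk=1
After 18 (consume 1 paint): bottle=2 paint=1 salt=3 silk=1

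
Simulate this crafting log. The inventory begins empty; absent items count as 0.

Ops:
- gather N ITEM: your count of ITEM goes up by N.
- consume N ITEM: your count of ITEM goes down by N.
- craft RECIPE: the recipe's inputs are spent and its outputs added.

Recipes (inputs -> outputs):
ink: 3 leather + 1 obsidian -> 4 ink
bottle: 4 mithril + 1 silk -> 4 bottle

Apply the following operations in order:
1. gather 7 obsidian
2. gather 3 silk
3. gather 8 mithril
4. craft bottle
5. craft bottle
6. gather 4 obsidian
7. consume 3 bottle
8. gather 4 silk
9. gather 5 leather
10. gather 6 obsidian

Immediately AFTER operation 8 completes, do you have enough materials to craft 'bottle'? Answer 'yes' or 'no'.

After 1 (gather 7 obsidian): obsidian=7
After 2 (gather 3 silk): obsidian=7 silk=3
After 3 (gather 8 mithril): mithril=8 obsidian=7 silk=3
After 4 (craft bottle): bottle=4 mithril=4 obsidian=7 silk=2
After 5 (craft bottle): bottle=8 obsidian=7 silk=1
After 6 (gather 4 obsidian): bottle=8 obsidian=11 silk=1
After 7 (consume 3 bottle): bottle=5 obsidian=11 silk=1
After 8 (gather 4 silk): bottle=5 obsidian=11 silk=5

Answer: no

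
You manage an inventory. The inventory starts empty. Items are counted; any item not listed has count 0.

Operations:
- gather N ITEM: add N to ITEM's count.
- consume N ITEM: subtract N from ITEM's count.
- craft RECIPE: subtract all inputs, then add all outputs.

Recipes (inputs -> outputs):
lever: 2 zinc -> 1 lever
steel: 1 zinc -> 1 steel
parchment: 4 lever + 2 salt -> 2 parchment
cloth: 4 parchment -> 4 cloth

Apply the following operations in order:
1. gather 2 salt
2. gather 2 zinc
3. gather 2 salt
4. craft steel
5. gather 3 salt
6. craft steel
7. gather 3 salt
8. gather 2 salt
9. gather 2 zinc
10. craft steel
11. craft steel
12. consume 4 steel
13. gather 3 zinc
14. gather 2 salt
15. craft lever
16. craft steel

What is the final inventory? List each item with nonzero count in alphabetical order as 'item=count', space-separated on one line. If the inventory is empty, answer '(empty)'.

Answer: lever=1 salt=14 steel=1

Derivation:
After 1 (gather 2 salt): salt=2
After 2 (gather 2 zinc): salt=2 zinc=2
After 3 (gather 2 salt): salt=4 zinc=2
After 4 (craft steel): salt=4 steel=1 zinc=1
After 5 (gather 3 salt): salt=7 steel=1 zinc=1
After 6 (craft steel): salt=7 steel=2
After 7 (gather 3 salt): salt=10 steel=2
After 8 (gather 2 salt): salt=12 steel=2
After 9 (gather 2 zinc): salt=12 steel=2 zinc=2
After 10 (craft steel): salt=12 steel=3 zinc=1
After 11 (craft steel): salt=12 steel=4
After 12 (consume 4 steel): salt=12
After 13 (gather 3 zinc): salt=12 zinc=3
After 14 (gather 2 salt): salt=14 zinc=3
After 15 (craft lever): lever=1 salt=14 zinc=1
After 16 (craft steel): lever=1 salt=14 steel=1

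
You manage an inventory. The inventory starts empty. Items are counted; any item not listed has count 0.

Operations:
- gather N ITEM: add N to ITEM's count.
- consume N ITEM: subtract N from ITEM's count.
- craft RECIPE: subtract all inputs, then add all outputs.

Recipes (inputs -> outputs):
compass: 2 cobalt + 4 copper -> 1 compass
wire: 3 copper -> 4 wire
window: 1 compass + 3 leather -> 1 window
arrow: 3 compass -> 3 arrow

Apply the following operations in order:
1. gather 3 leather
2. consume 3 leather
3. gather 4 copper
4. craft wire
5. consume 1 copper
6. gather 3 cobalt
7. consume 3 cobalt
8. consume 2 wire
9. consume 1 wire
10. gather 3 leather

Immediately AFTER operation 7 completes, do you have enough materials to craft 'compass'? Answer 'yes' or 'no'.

After 1 (gather 3 leather): leather=3
After 2 (consume 3 leather): (empty)
After 3 (gather 4 copper): copper=4
After 4 (craft wire): copper=1 wire=4
After 5 (consume 1 copper): wire=4
After 6 (gather 3 cobalt): cobalt=3 wire=4
After 7 (consume 3 cobalt): wire=4

Answer: no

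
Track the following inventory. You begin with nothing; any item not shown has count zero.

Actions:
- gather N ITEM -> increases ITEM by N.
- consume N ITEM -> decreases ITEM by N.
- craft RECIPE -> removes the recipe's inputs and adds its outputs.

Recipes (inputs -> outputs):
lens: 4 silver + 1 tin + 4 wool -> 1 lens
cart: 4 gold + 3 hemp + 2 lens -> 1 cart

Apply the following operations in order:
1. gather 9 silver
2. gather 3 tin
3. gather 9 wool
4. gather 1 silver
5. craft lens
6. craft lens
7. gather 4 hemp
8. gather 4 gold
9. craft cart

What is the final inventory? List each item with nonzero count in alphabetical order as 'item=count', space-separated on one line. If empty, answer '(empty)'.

Answer: cart=1 hemp=1 silver=2 tin=1 wool=1

Derivation:
After 1 (gather 9 silver): silver=9
After 2 (gather 3 tin): silver=9 tin=3
After 3 (gather 9 wool): silver=9 tin=3 wool=9
After 4 (gather 1 silver): silver=10 tin=3 wool=9
After 5 (craft lens): lens=1 silver=6 tin=2 wool=5
After 6 (craft lens): lens=2 silver=2 tin=1 wool=1
After 7 (gather 4 hemp): hemp=4 lens=2 silver=2 tin=1 wool=1
After 8 (gather 4 gold): gold=4 hemp=4 lens=2 silver=2 tin=1 wool=1
After 9 (craft cart): cart=1 hemp=1 silver=2 tin=1 wool=1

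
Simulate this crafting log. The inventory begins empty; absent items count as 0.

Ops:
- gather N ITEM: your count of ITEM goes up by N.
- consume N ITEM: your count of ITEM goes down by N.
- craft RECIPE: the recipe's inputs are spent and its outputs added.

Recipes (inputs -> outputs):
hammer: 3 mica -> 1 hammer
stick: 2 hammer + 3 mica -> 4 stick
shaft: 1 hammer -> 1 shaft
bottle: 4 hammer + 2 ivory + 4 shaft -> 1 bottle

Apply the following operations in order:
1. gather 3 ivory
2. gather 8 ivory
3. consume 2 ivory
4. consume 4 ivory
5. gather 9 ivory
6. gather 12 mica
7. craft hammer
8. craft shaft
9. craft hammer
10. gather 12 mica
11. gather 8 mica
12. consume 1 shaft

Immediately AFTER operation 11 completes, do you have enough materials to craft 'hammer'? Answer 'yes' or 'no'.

Answer: yes

Derivation:
After 1 (gather 3 ivory): ivory=3
After 2 (gather 8 ivory): ivory=11
After 3 (consume 2 ivory): ivory=9
After 4 (consume 4 ivory): ivory=5
After 5 (gather 9 ivory): ivory=14
After 6 (gather 12 mica): ivory=14 mica=12
After 7 (craft hammer): hammer=1 ivory=14 mica=9
After 8 (craft shaft): ivory=14 mica=9 shaft=1
After 9 (craft hammer): hammer=1 ivory=14 mica=6 shaft=1
After 10 (gather 12 mica): hammer=1 ivory=14 mica=18 shaft=1
After 11 (gather 8 mica): hammer=1 ivory=14 mica=26 shaft=1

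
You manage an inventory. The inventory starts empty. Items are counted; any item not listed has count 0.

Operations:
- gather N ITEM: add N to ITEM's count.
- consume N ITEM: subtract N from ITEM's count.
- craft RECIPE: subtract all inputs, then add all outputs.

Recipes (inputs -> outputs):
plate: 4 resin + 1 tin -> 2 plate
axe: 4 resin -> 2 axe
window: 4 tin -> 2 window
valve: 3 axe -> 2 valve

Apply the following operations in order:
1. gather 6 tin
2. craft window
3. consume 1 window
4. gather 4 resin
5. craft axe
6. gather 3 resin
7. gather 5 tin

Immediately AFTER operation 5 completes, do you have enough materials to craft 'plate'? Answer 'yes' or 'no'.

After 1 (gather 6 tin): tin=6
After 2 (craft window): tin=2 window=2
After 3 (consume 1 window): tin=2 window=1
After 4 (gather 4 resin): resin=4 tin=2 window=1
After 5 (craft axe): axe=2 tin=2 window=1

Answer: no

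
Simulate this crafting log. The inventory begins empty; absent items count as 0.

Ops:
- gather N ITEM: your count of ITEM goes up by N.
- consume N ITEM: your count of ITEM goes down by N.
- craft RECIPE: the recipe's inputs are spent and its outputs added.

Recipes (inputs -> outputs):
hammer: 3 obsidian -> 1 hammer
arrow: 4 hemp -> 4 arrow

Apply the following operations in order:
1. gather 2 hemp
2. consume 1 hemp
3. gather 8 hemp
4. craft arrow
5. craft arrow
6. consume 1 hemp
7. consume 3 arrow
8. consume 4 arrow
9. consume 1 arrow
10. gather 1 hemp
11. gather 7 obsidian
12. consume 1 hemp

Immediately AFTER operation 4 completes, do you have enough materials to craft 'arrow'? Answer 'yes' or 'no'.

Answer: yes

Derivation:
After 1 (gather 2 hemp): hemp=2
After 2 (consume 1 hemp): hemp=1
After 3 (gather 8 hemp): hemp=9
After 4 (craft arrow): arrow=4 hemp=5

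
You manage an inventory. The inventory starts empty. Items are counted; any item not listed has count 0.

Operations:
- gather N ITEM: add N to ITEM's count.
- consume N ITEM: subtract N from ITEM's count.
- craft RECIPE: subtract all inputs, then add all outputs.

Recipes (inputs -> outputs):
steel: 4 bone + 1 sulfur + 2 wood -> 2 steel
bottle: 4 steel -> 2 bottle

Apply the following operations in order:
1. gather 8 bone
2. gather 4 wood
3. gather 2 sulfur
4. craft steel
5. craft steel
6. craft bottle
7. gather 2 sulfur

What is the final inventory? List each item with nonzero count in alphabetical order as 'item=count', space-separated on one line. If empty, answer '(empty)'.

After 1 (gather 8 bone): bone=8
After 2 (gather 4 wood): bone=8 wood=4
After 3 (gather 2 sulfur): bone=8 sulfur=2 wood=4
After 4 (craft steel): bone=4 steel=2 sulfur=1 wood=2
After 5 (craft steel): steel=4
After 6 (craft bottle): bottle=2
After 7 (gather 2 sulfur): bottle=2 sulfur=2

Answer: bottle=2 sulfur=2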